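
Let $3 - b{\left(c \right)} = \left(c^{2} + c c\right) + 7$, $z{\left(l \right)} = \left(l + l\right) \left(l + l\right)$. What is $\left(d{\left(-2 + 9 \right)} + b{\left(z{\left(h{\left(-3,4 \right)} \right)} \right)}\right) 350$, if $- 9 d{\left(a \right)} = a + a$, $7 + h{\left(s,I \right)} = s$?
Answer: $- \frac{1008017500}{9} \approx -1.12 \cdot 10^{8}$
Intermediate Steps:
$h{\left(s,I \right)} = -7 + s$
$z{\left(l \right)} = 4 l^{2}$ ($z{\left(l \right)} = 2 l 2 l = 4 l^{2}$)
$b{\left(c \right)} = -4 - 2 c^{2}$ ($b{\left(c \right)} = 3 - \left(\left(c^{2} + c c\right) + 7\right) = 3 - \left(\left(c^{2} + c^{2}\right) + 7\right) = 3 - \left(2 c^{2} + 7\right) = 3 - \left(7 + 2 c^{2}\right) = -4 - 2 c^{2}$)
$d{\left(a \right)} = - \frac{2 a}{9}$ ($d{\left(a \right)} = - \frac{a + a}{9} = - \frac{2 a}{9}$)
$\left(d{\left(-2 + 9 \right)} + b{\left(z{\left(h{\left(-3,4 \right)} \right)} \right)}\right) 350 = \left(- \frac{2 \left(-2 + 9\right)}{9} - \left(4 + 2 \left(4 \left(-7 - 3\right)^{2}\right)^{2}\right)\right) 350 = \left(\left(- \frac{2}{9}\right) 7 - \left(4 + 2 \left(4 \left(-10\right)^{2}\right)^{2}\right)\right) 350 = \left(- \frac{14}{9} - \left(4 + 2 \left(4 \cdot 100\right)^{2}\right)\right) 350 = \left(- \frac{14}{9} - \left(4 + 2 \cdot 400^{2}\right)\right) 350 = \left(- \frac{14}{9} - 320004\right) 350 = \left(- \frac{2880050}{9}\right) 350 = - \frac{1008017500}{9}$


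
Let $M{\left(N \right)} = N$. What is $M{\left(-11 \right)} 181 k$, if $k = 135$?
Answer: $-268785$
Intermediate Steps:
$M{\left(-11 \right)} 181 k = \left(-11\right) 181 \cdot 135 = \left(-1991\right) 135 = -268785$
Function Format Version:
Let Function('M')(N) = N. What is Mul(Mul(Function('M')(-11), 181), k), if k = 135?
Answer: -268785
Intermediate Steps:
Mul(Mul(Function('M')(-11), 181), k) = Mul(Mul(-11, 181), 135) = Mul(-1991, 135) = -268785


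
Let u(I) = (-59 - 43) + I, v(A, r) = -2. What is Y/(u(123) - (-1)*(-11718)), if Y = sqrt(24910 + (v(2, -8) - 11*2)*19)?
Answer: -sqrt(24454)/11697 ≈ -0.013369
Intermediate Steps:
u(I) = -102 + I
Y = sqrt(24454) (Y = sqrt(24910 + (-2 - 11*2)*19) = sqrt(24910 + (-2 - 22)*19) = sqrt(24910 - 24*19) = sqrt(24910 - 456) = sqrt(24454) ≈ 156.38)
Y/(u(123) - (-1)*(-11718)) = sqrt(24454)/((-102 + 123) - (-1)*(-11718)) = sqrt(24454)/(21 - 1*11718) = sqrt(24454)/(21 - 11718) = sqrt(24454)/(-11697) = sqrt(24454)*(-1/11697) = -sqrt(24454)/11697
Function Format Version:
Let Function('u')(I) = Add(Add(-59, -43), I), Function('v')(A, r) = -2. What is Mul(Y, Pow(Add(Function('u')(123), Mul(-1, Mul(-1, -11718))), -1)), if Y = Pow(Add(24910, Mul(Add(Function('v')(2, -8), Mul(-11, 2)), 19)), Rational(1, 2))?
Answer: Mul(Rational(-1, 11697), Pow(24454, Rational(1, 2))) ≈ -0.013369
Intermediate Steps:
Function('u')(I) = Add(-102, I)
Y = Pow(24454, Rational(1, 2)) (Y = Pow(Add(24910, Mul(Add(-2, Mul(-11, 2)), 19)), Rational(1, 2)) = Pow(Add(24910, Mul(Add(-2, -22), 19)), Rational(1, 2)) = Pow(Add(24910, Mul(-24, 19)), Rational(1, 2)) = Pow(Add(24910, -456), Rational(1, 2)) = Pow(24454, Rational(1, 2)) ≈ 156.38)
Mul(Y, Pow(Add(Function('u')(123), Mul(-1, Mul(-1, -11718))), -1)) = Mul(Pow(24454, Rational(1, 2)), Pow(Add(Add(-102, 123), Mul(-1, Mul(-1, -11718))), -1)) = Mul(Pow(24454, Rational(1, 2)), Pow(Add(21, Mul(-1, 11718)), -1)) = Mul(Pow(24454, Rational(1, 2)), Pow(Add(21, -11718), -1)) = Mul(Pow(24454, Rational(1, 2)), Pow(-11697, -1)) = Mul(Pow(24454, Rational(1, 2)), Rational(-1, 11697)) = Mul(Rational(-1, 11697), Pow(24454, Rational(1, 2)))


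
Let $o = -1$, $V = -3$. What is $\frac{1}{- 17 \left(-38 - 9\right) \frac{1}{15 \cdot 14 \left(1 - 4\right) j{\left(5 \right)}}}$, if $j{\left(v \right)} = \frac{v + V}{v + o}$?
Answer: $- \frac{315}{799} \approx -0.39424$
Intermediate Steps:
$j{\left(v \right)} = \frac{-3 + v}{-1 + v}$ ($j{\left(v \right)} = \frac{v - 3}{v - 1} = \frac{-3 + v}{-1 + v}$)
$\frac{1}{- 17 \left(-38 - 9\right) \frac{1}{15 \cdot 14 \left(1 - 4\right) j{\left(5 \right)}}} = \frac{1}{- 17 \left(-38 - 9\right) \frac{1}{15 \cdot 14 \left(1 - 4\right) \frac{-3 + 5}{-1 + 5}}} = \frac{1}{\left(-17\right) \left(-47\right) \frac{1}{210 \left(- 3 \cdot \frac{1}{4} \cdot 2\right)}} = \frac{1}{799 \frac{1}{210 \left(- 3 \cdot \frac{1}{4} \cdot 2\right)}} = \frac{1}{799 \frac{1}{210 \left(\left(-3\right) \frac{1}{2}\right)}} = \frac{1}{799 \frac{1}{210 \left(- \frac{3}{2}\right)}} = \frac{1}{799 \frac{1}{-315}} = \frac{1}{799 \left(- \frac{1}{315}\right)} = \frac{1}{- \frac{799}{315}} = - \frac{315}{799}$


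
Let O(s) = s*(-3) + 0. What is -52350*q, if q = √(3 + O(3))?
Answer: -52350*I*√6 ≈ -1.2823e+5*I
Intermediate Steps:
O(s) = -3*s (O(s) = -3*s + 0 = -3*s)
q = I*√6 (q = √(3 - 3*3) = √(3 - 9) = √(-6) = I*√6 ≈ 2.4495*I)
-52350*q = -52350*I*√6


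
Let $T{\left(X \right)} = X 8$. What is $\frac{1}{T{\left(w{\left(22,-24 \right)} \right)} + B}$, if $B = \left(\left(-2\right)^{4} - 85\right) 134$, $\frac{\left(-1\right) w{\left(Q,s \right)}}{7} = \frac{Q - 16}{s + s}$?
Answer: $- \frac{1}{9239} \approx -0.00010824$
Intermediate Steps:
$w{\left(Q,s \right)} = - \frac{7 \left(-16 + Q\right)}{2 s}$ ($w{\left(Q,s \right)} = - 7 \frac{Q - 16}{s + s} = - 7 \frac{-16 + Q}{2 s} = - \frac{7 \left(-16 + Q\right)}{2 s}$)
$T{\left(X \right)} = 8 X$
$B = -9246$ ($B = \left(16 - 85\right) 134 = \left(-69\right) 134 = -9246$)
$\frac{1}{T{\left(w{\left(22,-24 \right)} \right)} + B} = \frac{1}{8 \frac{7 \left(16 - 22\right)}{2 \left(-24\right)} - 9246} = \frac{1}{8 \cdot \frac{7}{2} \left(- \frac{1}{24}\right) \left(16 - 22\right) - 9246} = \frac{1}{8 \cdot \frac{7}{2} \left(- \frac{1}{24}\right) \left(-6\right) - 9246} = \frac{1}{8 \cdot \frac{7}{8} - 9246} = \frac{1}{7 - 9246} = \frac{1}{-9239} = - \frac{1}{9239}$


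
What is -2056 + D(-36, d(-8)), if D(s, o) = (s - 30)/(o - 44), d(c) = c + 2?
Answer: -51367/25 ≈ -2054.7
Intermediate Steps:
d(c) = 2 + c
D(s, o) = (-30 + s)/(-44 + o)
-2056 + D(-36, d(-8)) = -2056 + (-30 - 36)/(-44 + (2 - 8)) = -2056 - 66/(-44 - 6) = -2056 - 66/(-50) = -2056 - 1/50*(-66) = -2056 + 33/25 = -51367/25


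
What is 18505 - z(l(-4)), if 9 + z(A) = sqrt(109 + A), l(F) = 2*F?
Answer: 18514 - sqrt(101) ≈ 18504.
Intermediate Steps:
z(A) = -9 + sqrt(109 + A)
18505 - z(l(-4)) = 18505 - (-9 + sqrt(109 + 2*(-4))) = 18505 - (-9 + sqrt(109 - 8)) = 18505 - (-9 + sqrt(101)) = 18505 + (9 - sqrt(101)) = 18514 - sqrt(101)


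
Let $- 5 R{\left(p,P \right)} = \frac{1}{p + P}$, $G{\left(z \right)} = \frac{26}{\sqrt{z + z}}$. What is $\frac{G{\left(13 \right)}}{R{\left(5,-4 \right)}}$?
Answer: $- 5 \sqrt{26} \approx -25.495$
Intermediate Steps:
$G{\left(z \right)} = \frac{13 \sqrt{2}}{\sqrt{z}}$ ($G{\left(z \right)} = \frac{26}{\sqrt{2 z}} = \frac{26}{\sqrt{2} \sqrt{z}} = 26 \frac{\sqrt{2}}{2 \sqrt{z}} = \frac{13 \sqrt{2}}{\sqrt{z}}$)
$R{\left(p,P \right)} = - \frac{1}{5 \left(P + p\right)}$ ($R{\left(p,P \right)} = - \frac{1}{5 \left(p + P\right)} = - \frac{1}{5 \left(P + p\right)}$)
$\frac{G{\left(13 \right)}}{R{\left(5,-4 \right)}} = \frac{13 \sqrt{2} \frac{1}{\sqrt{13}}}{\left(-1\right) \frac{1}{5 \left(-4\right) + 5 \cdot 5}} = \frac{13 \sqrt{2} \frac{\sqrt{13}}{13}}{\left(-1\right) \frac{1}{-20 + 25}} = \frac{\sqrt{26}}{\left(-1\right) \frac{1}{5}} = \frac{\sqrt{26}}{- \frac{1}{5}} = - 5 \sqrt{26}$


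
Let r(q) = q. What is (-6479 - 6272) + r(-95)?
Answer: -12846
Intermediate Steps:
(-6479 - 6272) + r(-95) = (-6479 - 6272) - 95 = -12751 - 95 = -12846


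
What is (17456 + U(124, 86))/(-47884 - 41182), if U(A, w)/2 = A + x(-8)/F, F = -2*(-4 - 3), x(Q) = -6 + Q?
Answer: -8851/44533 ≈ -0.19875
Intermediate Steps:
F = 14 (F = -2*(-7) = 14)
U(A, w) = -2 + 2*A (U(A, w) = 2*(A + (-6 - 8)/14) = 2*(A - 14*1/14) = 2*(A - 1) = 2*(-1 + A) = -2 + 2*A)
(17456 + U(124, 86))/(-47884 - 41182) = (17456 + (-2 + 2*124))/(-47884 - 41182) = (17456 + (-2 + 248))/(-89066) = (17456 + 246)*(-1/89066) = 17702*(-1/89066) = -8851/44533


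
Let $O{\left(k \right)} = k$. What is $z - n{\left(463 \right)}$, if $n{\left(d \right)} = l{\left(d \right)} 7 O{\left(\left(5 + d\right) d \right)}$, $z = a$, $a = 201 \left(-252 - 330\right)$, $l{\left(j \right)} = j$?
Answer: $-702389826$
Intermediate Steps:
$a = -116982$ ($a = 201 \left(-582\right) = -116982$)
$z = -116982$
$n{\left(d \right)} = 7 d^{2} \left(5 + d\right)$ ($n{\left(d \right)} = d 7 \left(5 + d\right) d = 7 d d \left(5 + d\right) = 7 d^{2} \left(5 + d\right)$)
$z - n{\left(463 \right)} = -116982 - 7 \cdot 463^{2} \left(5 + 463\right) = -116982 - 7 \cdot 214369 \cdot 468 = -116982 - 702272844 = -702389826$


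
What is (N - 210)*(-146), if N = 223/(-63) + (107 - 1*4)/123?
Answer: 80213860/2583 ≈ 31055.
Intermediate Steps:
N = -6980/2583 (N = 223*(-1/63) + (107 - 4)*(1/123) = -223/63 + 103*(1/123) = -223/63 + 103/123 = -6980/2583 ≈ -2.7023)
(N - 210)*(-146) = (-6980/2583 - 210)*(-146) = -549410/2583*(-146) = 80213860/2583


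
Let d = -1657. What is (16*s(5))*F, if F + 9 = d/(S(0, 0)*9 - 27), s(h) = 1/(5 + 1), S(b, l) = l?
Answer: 11312/81 ≈ 139.65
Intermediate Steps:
s(h) = ⅙ (s(h) = 1/6 = ⅙)
F = 1414/27 (F = -9 - 1657/(0*9 - 27) = -9 - 1657/(0 - 27) = -9 - 1657/(-27) = -9 - 1657*(-1/27) = -9 + 1657/27 = 1414/27 ≈ 52.370)
(16*s(5))*F = (16*(⅙))*(1414/27) = (8/3)*(1414/27) = 11312/81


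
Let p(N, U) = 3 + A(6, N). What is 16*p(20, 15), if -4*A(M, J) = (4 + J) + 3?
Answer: -60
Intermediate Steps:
A(M, J) = -7/4 - J/4 (A(M, J) = -((4 + J) + 3)/4 = -(7 + J)/4 = -7/4 - J/4)
p(N, U) = 5/4 - N/4 (p(N, U) = 3 + (-7/4 - N/4) = 5/4 - N/4)
16*p(20, 15) = 16*(5/4 - ¼*20) = 16*(5/4 - 5) = 16*(-15/4) = -60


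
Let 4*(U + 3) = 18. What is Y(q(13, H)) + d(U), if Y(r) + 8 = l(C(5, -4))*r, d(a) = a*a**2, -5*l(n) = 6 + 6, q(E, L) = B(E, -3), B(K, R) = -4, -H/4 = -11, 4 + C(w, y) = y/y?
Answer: 199/40 ≈ 4.9750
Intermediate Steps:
U = 3/2 (U = -3 + (1/4)*18 = -3 + 9/2 = 3/2 ≈ 1.5000)
C(w, y) = -3 (C(w, y) = -4 + y/y = -4 + 1 = -3)
H = 44 (H = -4*(-11) = 44)
q(E, L) = -4
l(n) = -12/5 (l(n) = -(6 + 6)/5 = -1/5*12 = -12/5)
d(a) = a**3
Y(r) = -8 - 12*r/5
Y(q(13, H)) + d(U) = (-8 - 12/5*(-4)) + (3/2)**3 = (-8 + 48/5) + 27/8 = 8/5 + 27/8 = 199/40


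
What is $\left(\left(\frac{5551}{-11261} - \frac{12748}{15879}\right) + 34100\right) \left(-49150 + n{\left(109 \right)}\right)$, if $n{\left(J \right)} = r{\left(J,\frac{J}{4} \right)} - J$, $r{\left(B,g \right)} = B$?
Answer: $- \frac{299682584412058450}{178813419} \approx -1.676 \cdot 10^{9}$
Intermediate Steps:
$n{\left(J \right)} = 0$ ($n{\left(J \right)} = J - J = 0$)
$\left(\left(\frac{5551}{-11261} - \frac{12748}{15879}\right) + 34100\right) \left(-49150 + n{\left(109 \right)}\right) = \left(\left(\frac{5551}{-11261} - \frac{12748}{15879}\right) + 34100\right) \left(-49150 + 0\right) = \left(\left(5551 \left(- \frac{1}{11261}\right) - \frac{12748}{15879}\right) + 34100\right) \left(-49150\right) = \left(\left(- \frac{5551}{11261} - \frac{12748}{15879}\right) + 34100\right) \left(-49150\right) = \left(- \frac{231699557}{178813419} + 34100\right) \left(-49150\right) = \frac{6097305888343}{178813419} \left(-49150\right) = - \frac{299682584412058450}{178813419}$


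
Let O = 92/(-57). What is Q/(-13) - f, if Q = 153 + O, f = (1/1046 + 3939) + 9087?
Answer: -10105296911/775086 ≈ -13038.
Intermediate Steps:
O = -92/57 (O = 92*(-1/57) = -92/57 ≈ -1.6140)
f = 13625197/1046 (f = (1/1046 + 3939) + 9087 = 4120195/1046 + 9087 = 13625197/1046 ≈ 13026.)
Q = 8629/57 (Q = 153 - 92/57 = 8629/57 ≈ 151.39)
Q/(-13) - f = (8629/57)/(-13) - 1*13625197/1046 = -1/13*8629/57 - 13625197/1046 = -8629/741 - 13625197/1046 = -10105296911/775086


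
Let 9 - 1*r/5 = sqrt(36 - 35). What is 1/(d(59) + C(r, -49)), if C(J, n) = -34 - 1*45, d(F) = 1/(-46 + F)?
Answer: -13/1026 ≈ -0.012671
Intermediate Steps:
r = 40 (r = 45 - 5*sqrt(36 - 35) = 45 - 5*sqrt(1) = 45 - 5*1 = 45 - 5 = 40)
C(J, n) = -79 (C(J, n) = -34 - 45 = -79)
1/(d(59) + C(r, -49)) = 1/(1/(-46 + 59) - 79) = 1/(1/13 - 79) = 1/(-1026/13) = -13/1026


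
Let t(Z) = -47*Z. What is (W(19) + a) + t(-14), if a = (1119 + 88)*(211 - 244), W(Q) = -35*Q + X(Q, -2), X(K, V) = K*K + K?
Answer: -39458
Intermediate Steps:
X(K, V) = K + K**2 (X(K, V) = K**2 + K = K + K**2)
W(Q) = -35*Q + Q*(1 + Q)
a = -39831 (a = 1207*(-33) = -39831)
(W(19) + a) + t(-14) = (19*(-34 + 19) - 39831) - 47*(-14) = (19*(-15) - 39831) + 658 = (-285 - 39831) + 658 = -40116 + 658 = -39458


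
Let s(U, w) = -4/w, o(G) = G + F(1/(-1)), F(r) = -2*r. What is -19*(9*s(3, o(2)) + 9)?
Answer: 0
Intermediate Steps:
o(G) = 2 + G (o(G) = G - 2/(-1) = G - 2*(-1) = G + 2 = 2 + G)
-19*(9*s(3, o(2)) + 9) = -19*(9*(-4/(2 + 2)) + 9) = -19*(9*(-4/4) + 9) = -19*(9*(-4*¼) + 9) = -19*(9*(-1) + 9) = -19*(-9 + 9) = -19*0 = 0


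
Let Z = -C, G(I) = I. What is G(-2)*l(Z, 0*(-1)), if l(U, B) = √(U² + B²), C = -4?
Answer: -8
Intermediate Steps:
Z = 4 (Z = -1*(-4) = 4)
l(U, B) = √(B² + U²)
G(-2)*l(Z, 0*(-1)) = -2*√((0*(-1))² + 4²) = -2*√(0² + 16) = -2*√(0 + 16) = -2*√16 = -2*4 = -8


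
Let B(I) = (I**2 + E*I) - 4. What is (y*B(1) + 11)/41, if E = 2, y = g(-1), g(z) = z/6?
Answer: 67/246 ≈ 0.27236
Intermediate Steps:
g(z) = z/6 (g(z) = z*(1/6) = z/6)
y = -1/6 (y = (1/6)*(-1) = -1/6 ≈ -0.16667)
B(I) = -4 + I**2 + 2*I (B(I) = (I**2 + 2*I) - 4 = -4 + I**2 + 2*I)
(y*B(1) + 11)/41 = (-(-4 + 1**2 + 2*1)/6 + 11)/41 = (-(-4 + 1 + 2)/6 + 11)*(1/41) = (-1/6*(-1) + 11)*(1/41) = (1/6 + 11)*(1/41) = (67/6)*(1/41) = 67/246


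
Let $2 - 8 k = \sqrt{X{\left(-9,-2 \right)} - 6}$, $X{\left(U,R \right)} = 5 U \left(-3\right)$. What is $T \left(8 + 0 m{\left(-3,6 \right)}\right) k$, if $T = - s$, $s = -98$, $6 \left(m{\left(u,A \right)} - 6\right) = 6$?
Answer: $196 - 98 \sqrt{129} \approx -917.07$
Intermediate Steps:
$m{\left(u,A \right)} = 7$ ($m{\left(u,A \right)} = 6 + \frac{1}{6} \cdot 6 = 6 + 1 = 7$)
$X{\left(U,R \right)} = - 15 U$
$k = \frac{1}{4} - \frac{\sqrt{129}}{8}$ ($k = \frac{1}{4} - \frac{\sqrt{\left(-15\right) \left(-9\right) - 6}}{8} = \frac{1}{4} - \frac{\sqrt{135 - 6}}{8} = \frac{1}{4} - \frac{\sqrt{129}}{8} \approx -1.1697$)
$T = 98$ ($T = \left(-1\right) \left(-98\right) = 98$)
$T \left(8 + 0 m{\left(-3,6 \right)}\right) k = 98 \left(8 + 0 \cdot 7\right) \left(\frac{1}{4} - \frac{\sqrt{129}}{8}\right) = 98 \left(8 + 0\right) \left(\frac{1}{4} - \frac{\sqrt{129}}{8}\right) = 98 \cdot 8 \left(\frac{1}{4} - \frac{\sqrt{129}}{8}\right) = 784 \left(\frac{1}{4} - \frac{\sqrt{129}}{8}\right) = 196 - 98 \sqrt{129}$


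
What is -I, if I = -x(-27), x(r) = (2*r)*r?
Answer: 1458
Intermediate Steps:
x(r) = 2*r²
I = -1458 (I = -2*(-27)² = -2*729 = -1*1458 = -1458)
-I = -1*(-1458) = 1458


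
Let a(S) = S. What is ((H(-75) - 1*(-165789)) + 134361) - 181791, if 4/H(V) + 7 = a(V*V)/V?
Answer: 4852717/41 ≈ 1.1836e+5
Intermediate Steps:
H(V) = 4/(-7 + V) (H(V) = 4/(-7 + (V*V)/V) = 4/(-7 + V**2/V) = 4/(-7 + V))
((H(-75) - 1*(-165789)) + 134361) - 181791 = ((4/(-7 - 75) - 1*(-165789)) + 134361) - 181791 = ((4/(-82) + 165789) + 134361) - 181791 = ((4*(-1/82) + 165789) + 134361) - 181791 = ((-2/41 + 165789) + 134361) - 181791 = (6797347/41 + 134361) - 181791 = 12306148/41 - 181791 = 4852717/41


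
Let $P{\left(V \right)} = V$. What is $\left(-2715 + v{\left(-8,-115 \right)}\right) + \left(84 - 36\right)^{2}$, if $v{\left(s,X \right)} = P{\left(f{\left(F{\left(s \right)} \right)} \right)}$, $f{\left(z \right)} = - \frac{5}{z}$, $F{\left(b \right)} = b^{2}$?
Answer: $- \frac{26309}{64} \approx -411.08$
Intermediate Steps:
$v{\left(s,X \right)} = - \frac{5}{s^{2}}$
$\left(-2715 + v{\left(-8,-115 \right)}\right) + \left(84 - 36\right)^{2} = \left(-2715 - \frac{5}{64}\right) + \left(84 - 36\right)^{2} = \left(-2715 - \frac{5}{64}\right) + 48^{2} = \left(-2715 - \frac{5}{64}\right) + 2304 = - \frac{173765}{64} + 2304 = - \frac{26309}{64}$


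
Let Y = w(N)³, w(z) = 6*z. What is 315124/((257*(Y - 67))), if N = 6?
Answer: 315124/11973373 ≈ 0.026319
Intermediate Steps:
Y = 46656 (Y = (6*6)³ = 36³ = 46656)
315124/((257*(Y - 67))) = 315124/((257*(46656 - 67))) = 315124/((257*46589)) = 315124/11973373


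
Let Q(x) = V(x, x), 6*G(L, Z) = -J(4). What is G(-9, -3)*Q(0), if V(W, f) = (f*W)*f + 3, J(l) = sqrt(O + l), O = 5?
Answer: -3/2 ≈ -1.5000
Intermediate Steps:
J(l) = sqrt(5 + l)
V(W, f) = 3 + W*f**2 (V(W, f) = (W*f)*f + 3 = W*f**2 + 3 = 3 + W*f**2)
G(L, Z) = -1/2 (G(L, Z) = (-sqrt(5 + 4))/6 = (-sqrt(9))/6 = (-1*3)/6 = (1/6)*(-3) = -1/2)
Q(x) = 3 + x**3 (Q(x) = 3 + x*x**2 = 3 + x**3)
G(-9, -3)*Q(0) = -(3 + 0**3)/2 = -(3 + 0)/2 = -1/2*3 = -3/2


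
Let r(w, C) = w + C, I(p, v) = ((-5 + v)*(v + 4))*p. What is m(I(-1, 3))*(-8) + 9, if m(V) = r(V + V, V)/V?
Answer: -15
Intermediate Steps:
I(p, v) = p*(-5 + v)*(4 + v) (I(p, v) = ((-5 + v)*(4 + v))*p = p*(-5 + v)*(4 + v))
r(w, C) = C + w
m(V) = 3 (m(V) = (V + (V + V))/V = (V + 2*V)/V = (3*V)/V = 3)
m(I(-1, 3))*(-8) + 9 = 3*(-8) + 9 = -24 + 9 = -15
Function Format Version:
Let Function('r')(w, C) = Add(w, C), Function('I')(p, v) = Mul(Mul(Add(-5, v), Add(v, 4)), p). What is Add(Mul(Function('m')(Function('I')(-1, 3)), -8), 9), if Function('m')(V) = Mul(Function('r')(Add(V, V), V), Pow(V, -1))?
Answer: -15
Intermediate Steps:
Function('I')(p, v) = Mul(p, Add(-5, v), Add(4, v)) (Function('I')(p, v) = Mul(Mul(Add(-5, v), Add(4, v)), p) = Mul(p, Add(-5, v), Add(4, v)))
Function('r')(w, C) = Add(C, w)
Function('m')(V) = 3 (Function('m')(V) = Mul(Add(V, Add(V, V)), Pow(V, -1)) = Mul(Add(V, Mul(2, V)), Pow(V, -1)) = Mul(Mul(3, V), Pow(V, -1)) = 3)
Add(Mul(Function('m')(Function('I')(-1, 3)), -8), 9) = Add(Mul(3, -8), 9) = Add(-24, 9) = -15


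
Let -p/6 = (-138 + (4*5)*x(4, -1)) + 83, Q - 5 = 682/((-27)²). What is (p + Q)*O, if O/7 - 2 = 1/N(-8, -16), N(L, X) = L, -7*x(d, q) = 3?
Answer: 9883595/1944 ≈ 5084.2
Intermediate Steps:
x(d, q) = -3/7 (x(d, q) = -⅐*3 = -3/7)
Q = 4327/729 (Q = 5 + 682/((-27)²) = 5 + 682/729 = 4327/729 ≈ 5.9355)
p = 2670/7 (p = -6*((-138 + (4*5)*(-3/7)) + 83) = -6*((-138 + 20*(-3/7)) + 83) = -6*((-138 - 60/7) + 83) = -6*(-1026/7 + 83) = -6*(-445/7) = 2670/7 ≈ 381.43)
O = 105/8 (O = 14 + 7/(-8) = 14 + 7*(-⅛) = 14 - 7/8 = 105/8 ≈ 13.125)
(p + Q)*O = (2670/7 + 4327/729)*(105/8) = (1976719/5103)*(105/8) = 9883595/1944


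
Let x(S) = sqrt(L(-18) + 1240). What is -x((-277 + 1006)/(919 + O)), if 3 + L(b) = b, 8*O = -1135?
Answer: -sqrt(1219) ≈ -34.914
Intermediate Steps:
O = -1135/8 (O = (1/8)*(-1135) = -1135/8 ≈ -141.88)
L(b) = -3 + b
x(S) = sqrt(1219) (x(S) = sqrt((-3 - 18) + 1240) = sqrt(-21 + 1240) = sqrt(1219))
-x((-277 + 1006)/(919 + O)) = -sqrt(1219)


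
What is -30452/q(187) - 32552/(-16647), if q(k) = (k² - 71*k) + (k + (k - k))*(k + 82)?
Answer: 1836646796/1198500765 ≈ 1.5325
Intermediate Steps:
q(k) = k² - 71*k + k*(82 + k) (q(k) = (k² - 71*k) + (k + 0)*(82 + k) = (k² - 71*k) + k*(82 + k) = k² - 71*k + k*(82 + k))
-30452/q(187) - 32552/(-16647) = -30452*1/(187*(11 + 2*187)) - 32552/(-16647) = -30452*1/(187*(11 + 374)) - 32552*(-1/16647) = -30452/(187*385) + 32552/16647 = -30452/71995 + 32552/16647 = 1836646796/1198500765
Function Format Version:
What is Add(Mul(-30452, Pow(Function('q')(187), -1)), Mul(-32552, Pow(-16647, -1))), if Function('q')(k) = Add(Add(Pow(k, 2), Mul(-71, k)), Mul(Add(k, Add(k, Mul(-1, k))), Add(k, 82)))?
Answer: Rational(1836646796, 1198500765) ≈ 1.5325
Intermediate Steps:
Function('q')(k) = Add(Pow(k, 2), Mul(-71, k), Mul(k, Add(82, k))) (Function('q')(k) = Add(Add(Pow(k, 2), Mul(-71, k)), Mul(Add(k, 0), Add(82, k))) = Add(Add(Pow(k, 2), Mul(-71, k)), Mul(k, Add(82, k))) = Add(Pow(k, 2), Mul(-71, k), Mul(k, Add(82, k))))
Add(Mul(-30452, Pow(Function('q')(187), -1)), Mul(-32552, Pow(-16647, -1))) = Add(Mul(-30452, Pow(Mul(187, Add(11, Mul(2, 187))), -1)), Mul(-32552, Pow(-16647, -1))) = Add(Mul(-30452, Pow(Mul(187, Add(11, 374)), -1)), Mul(-32552, Rational(-1, 16647))) = Add(Mul(-30452, Pow(Mul(187, 385), -1)), Rational(32552, 16647)) = Add(Mul(-30452, Pow(71995, -1)), Rational(32552, 16647)) = Add(Mul(-30452, Rational(1, 71995)), Rational(32552, 16647)) = Add(Rational(-30452, 71995), Rational(32552, 16647)) = Rational(1836646796, 1198500765)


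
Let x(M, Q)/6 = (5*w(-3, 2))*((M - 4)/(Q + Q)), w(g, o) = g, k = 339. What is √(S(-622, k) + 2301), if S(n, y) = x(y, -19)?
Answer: √1117086/19 ≈ 55.628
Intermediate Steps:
x(M, Q) = -45*(-4 + M)/Q (x(M, Q) = 6*((5*(-3))*((M - 4)/(Q + Q))) = 6*(-15*(-4 + M)/(2*Q)) = -45*(-4 + M)/Q)
S(n, y) = -180/19 + 45*y/19 (S(n, y) = 45*(4 - y)/(-19) = 45*(-1/19)*(4 - y) = -180/19 + 45*y/19)
√(S(-622, k) + 2301) = √((-180/19 + (45/19)*339) + 2301) = √((-180/19 + 15255/19) + 2301) = √(15075/19 + 2301) = √(58794/19) = √1117086/19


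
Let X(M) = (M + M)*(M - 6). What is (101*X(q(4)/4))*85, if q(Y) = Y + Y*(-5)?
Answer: 686800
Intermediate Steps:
q(Y) = -4*Y (q(Y) = Y - 5*Y = -4*Y)
X(M) = 2*M*(-6 + M) (X(M) = (2*M)*(-6 + M) = 2*M*(-6 + M))
(101*X(q(4)/4))*85 = (101*(2*(-4*4/4)*(-6 - 4*4/4)))*85 = (101*(2*(-16*¼)*(-6 - 16*¼)))*85 = (101*(2*(-4)*(-6 - 4)))*85 = (101*(2*(-4)*(-10)))*85 = (101*80)*85 = 8080*85 = 686800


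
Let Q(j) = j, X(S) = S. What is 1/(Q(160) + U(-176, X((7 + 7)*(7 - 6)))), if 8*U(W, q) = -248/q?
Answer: 14/2209 ≈ 0.0063377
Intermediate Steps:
U(W, q) = -31/q (U(W, q) = (-248/q)/8 = -31/q)
1/(Q(160) + U(-176, X((7 + 7)*(7 - 6)))) = 1/(160 - 31*1/((7 - 6)*(7 + 7))) = 1/(160 - 31/(14*1)) = 1/(160 - 31/14) = 1/(2209/14) = 14/2209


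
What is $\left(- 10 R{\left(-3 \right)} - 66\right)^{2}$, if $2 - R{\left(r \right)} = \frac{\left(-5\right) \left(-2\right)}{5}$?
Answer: $4356$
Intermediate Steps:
$R{\left(r \right)} = 0$ ($R{\left(r \right)} = 2 - \frac{\left(-5\right) \left(-2\right)}{5} = 2 - 10 \cdot \frac{1}{5} = 2 - 2 = 0$)
$\left(- 10 R{\left(-3 \right)} - 66\right)^{2} = \left(\left(-10\right) 0 - 66\right)^{2} = \left(0 - 66\right)^{2} = \left(-66\right)^{2} = 4356$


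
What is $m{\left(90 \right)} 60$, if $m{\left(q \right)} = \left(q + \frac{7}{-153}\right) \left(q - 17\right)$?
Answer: $\frac{20093980}{51} \approx 3.94 \cdot 10^{5}$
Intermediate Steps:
$m{\left(q \right)} = \left(-17 + q\right) \left(- \frac{7}{153} + q\right)$ ($m{\left(q \right)} = \left(q + 7 \left(- \frac{1}{153}\right)\right) \left(-17 + q\right) = \left(q - \frac{7}{153}\right) \left(-17 + q\right) = \left(- \frac{7}{153} + q\right) \left(-17 + q\right) = \left(-17 + q\right) \left(- \frac{7}{153} + q\right)$)
$m{\left(90 \right)} 60 = \left(\frac{7}{9} + 90^{2} - \frac{26080}{17}\right) 60 = \left(\frac{7}{9} + 8100 - \frac{26080}{17}\right) 60 = \frac{1004699}{153} \cdot 60 = \frac{20093980}{51}$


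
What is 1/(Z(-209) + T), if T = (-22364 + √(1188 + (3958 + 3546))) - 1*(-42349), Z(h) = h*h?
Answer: 31833/2026675432 - √2173/2026675432 ≈ 1.5684e-5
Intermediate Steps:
Z(h) = h²
T = 19985 + 2*√2173 (T = (-22364 + √(1188 + 7504)) + 42349 = (-22364 + √8692) + 42349 = (-22364 + 2*√2173) + 42349 = 19985 + 2*√2173 ≈ 20078.)
1/(Z(-209) + T) = 1/((-209)² + (19985 + 2*√2173)) = 1/(43681 + (19985 + 2*√2173)) = 1/(63666 + 2*√2173)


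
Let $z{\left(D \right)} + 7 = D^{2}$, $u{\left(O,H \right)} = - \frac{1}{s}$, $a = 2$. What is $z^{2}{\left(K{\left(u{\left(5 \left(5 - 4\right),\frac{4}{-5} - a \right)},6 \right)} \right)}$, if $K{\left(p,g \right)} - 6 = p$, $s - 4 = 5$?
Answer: $\frac{5026564}{6561} \approx 766.13$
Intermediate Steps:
$s = 9$ ($s = 4 + 5 = 9$)
$u{\left(O,H \right)} = - \frac{1}{9}$
$K{\left(p,g \right)} = 6 + p$
$z{\left(D \right)} = -7 + D^{2}$
$z^{2}{\left(K{\left(u{\left(5 \left(5 - 4\right),\frac{4}{-5} - a \right)},6 \right)} \right)} = \left(-7 + \left(6 - \frac{1}{9}\right)^{2}\right)^{2} = \left(-7 + \left(\frac{53}{9}\right)^{2}\right)^{2} = \left(-7 + \frac{2809}{81}\right)^{2} = \left(\frac{2242}{81}\right)^{2} = \frac{5026564}{6561}$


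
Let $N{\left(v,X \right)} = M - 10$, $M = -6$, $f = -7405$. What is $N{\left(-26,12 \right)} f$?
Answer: $118480$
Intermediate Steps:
$N{\left(v,X \right)} = -16$ ($N{\left(v,X \right)} = -6 - 10 = -16$)
$N{\left(-26,12 \right)} f = \left(-16\right) \left(-7405\right) = 118480$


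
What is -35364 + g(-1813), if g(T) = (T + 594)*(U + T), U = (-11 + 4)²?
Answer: 2114952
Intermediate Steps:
U = 49 (U = (-7)² = 49)
g(T) = (49 + T)*(594 + T) (g(T) = (T + 594)*(49 + T) = (594 + T)*(49 + T) = (49 + T)*(594 + T))
-35364 + g(-1813) = -35364 + (29106 + (-1813)² + 643*(-1813)) = -35364 + (29106 + 3286969 - 1165759) = -35364 + 2150316 = 2114952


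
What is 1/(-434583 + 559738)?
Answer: 1/125155 ≈ 7.9901e-6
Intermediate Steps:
1/(-434583 + 559738) = 1/125155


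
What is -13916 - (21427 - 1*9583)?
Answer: -25760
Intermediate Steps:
-13916 - (21427 - 1*9583) = -13916 - (21427 - 9583) = -13916 - 1*11844 = -13916 - 11844 = -25760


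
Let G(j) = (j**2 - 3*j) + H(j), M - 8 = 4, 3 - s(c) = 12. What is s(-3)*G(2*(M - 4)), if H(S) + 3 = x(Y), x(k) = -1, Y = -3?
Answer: -1836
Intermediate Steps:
s(c) = -9 (s(c) = 3 - 1*12 = 3 - 12 = -9)
M = 12 (M = 8 + 4 = 12)
H(S) = -4 (H(S) = -3 - 1 = -4)
G(j) = -4 + j**2 - 3*j (G(j) = (j**2 - 3*j) - 4 = -4 + j**2 - 3*j)
s(-3)*G(2*(M - 4)) = -9*(-4 + (2*(12 - 4))**2 - 6*(12 - 4)) = -9*(-4 + (2*8)**2 - 6*8) = -9*(-4 + 16**2 - 3*16) = -9*(-4 + 256 - 48) = -9*204 = -1836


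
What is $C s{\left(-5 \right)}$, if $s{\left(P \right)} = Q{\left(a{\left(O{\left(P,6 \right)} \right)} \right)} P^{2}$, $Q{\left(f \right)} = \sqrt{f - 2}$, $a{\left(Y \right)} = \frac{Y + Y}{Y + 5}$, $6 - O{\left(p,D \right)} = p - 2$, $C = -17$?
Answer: $- \frac{425 i \sqrt{5}}{3} \approx - 316.78 i$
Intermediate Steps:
$O{\left(p,D \right)} = 8 - p$ ($O{\left(p,D \right)} = 6 - \left(p - 2\right) = 6 - \left(-2 + p\right) = 8 - p$)
$a{\left(Y \right)} = \frac{2 Y}{5 + Y}$
$Q{\left(f \right)} = \sqrt{-2 + f}$
$s{\left(P \right)} = P^{2} \sqrt{-2 + \frac{2 \left(8 - P\right)}{13 - P}}$ ($s{\left(P \right)} = \sqrt{-2 + \frac{2 \left(8 - P\right)}{5 - \left(-8 + P\right)}} P^{2} = \sqrt{-2 + \frac{2 \left(8 - P\right)}{13 - P}} P^{2} = P^{2} \sqrt{-2 + \frac{2 \left(8 - P\right)}{13 - P}}$)
$C s{\left(-5 \right)} = - 17 \sqrt{10} \left(-5\right)^{2} \sqrt{\frac{1}{-13 - 5}} = - 17 \sqrt{10} \cdot 25 \sqrt{\frac{1}{-18}} = - 17 \sqrt{10} \cdot 25 \sqrt{- \frac{1}{18}} = - 17 \sqrt{10} \cdot 25 \frac{i \sqrt{2}}{6} = - 17 \frac{25 i \sqrt{5}}{3} = - \frac{425 i \sqrt{5}}{3}$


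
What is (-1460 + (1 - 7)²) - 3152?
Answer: -4576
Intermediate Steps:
(-1460 + (1 - 7)²) - 3152 = (-1460 + (-6)²) - 3152 = (-1460 + 36) - 3152 = -1424 - 3152 = -4576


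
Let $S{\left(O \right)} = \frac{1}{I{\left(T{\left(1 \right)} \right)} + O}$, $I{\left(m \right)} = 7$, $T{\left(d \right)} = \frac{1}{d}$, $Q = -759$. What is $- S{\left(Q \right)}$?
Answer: $\frac{1}{752} \approx 0.0013298$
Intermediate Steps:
$S{\left(O \right)} = \frac{1}{7 + O}$
$- S{\left(Q \right)} = - \frac{1}{7 - 759} = - \frac{1}{-752} = \left(-1\right) \left(- \frac{1}{752}\right) = \frac{1}{752}$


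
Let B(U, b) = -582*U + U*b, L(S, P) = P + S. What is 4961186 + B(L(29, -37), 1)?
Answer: 4965834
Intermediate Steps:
4961186 + B(L(29, -37), 1) = 4961186 + (-37 + 29)*(-582 + 1) = 4961186 - 8*(-581) = 4961186 + 4648 = 4965834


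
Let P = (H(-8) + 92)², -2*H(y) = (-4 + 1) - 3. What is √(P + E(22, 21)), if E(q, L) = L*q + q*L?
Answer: √9949 ≈ 99.745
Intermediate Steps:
H(y) = 3 (H(y) = -((-4 + 1) - 3)/2 = -(-3 - 3)/2 = -½*(-6) = 3)
E(q, L) = 2*L*q (E(q, L) = L*q + L*q = 2*L*q)
P = 9025 (P = (3 + 92)² = 95² = 9025)
√(P + E(22, 21)) = √(9025 + 2*21*22) = √(9025 + 924) = √9949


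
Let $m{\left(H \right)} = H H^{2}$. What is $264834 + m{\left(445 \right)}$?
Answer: $88385959$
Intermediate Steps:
$m{\left(H \right)} = H^{3}$
$264834 + m{\left(445 \right)} = 264834 + 445^{3} = 264834 + 88121125 = 88385959$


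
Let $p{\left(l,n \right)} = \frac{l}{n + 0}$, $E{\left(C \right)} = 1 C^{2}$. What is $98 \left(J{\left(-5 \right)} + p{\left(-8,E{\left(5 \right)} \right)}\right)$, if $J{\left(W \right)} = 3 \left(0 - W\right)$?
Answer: $\frac{35966}{25} \approx 1438.6$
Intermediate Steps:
$E{\left(C \right)} = C^{2}$
$J{\left(W \right)} = - 3 W$ ($J{\left(W \right)} = 3 \left(- W\right) = - 3 W$)
$p{\left(l,n \right)} = \frac{l}{n}$
$98 \left(J{\left(-5 \right)} + p{\left(-8,E{\left(5 \right)} \right)}\right) = 98 \left(\left(-3\right) \left(-5\right) - \frac{8}{5^{2}}\right) = 98 \left(15 - \frac{8}{25}\right) = 98 \cdot \frac{367}{25} = \frac{35966}{25}$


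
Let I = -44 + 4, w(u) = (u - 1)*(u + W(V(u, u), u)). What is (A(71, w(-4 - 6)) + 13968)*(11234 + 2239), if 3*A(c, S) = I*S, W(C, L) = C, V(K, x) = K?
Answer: 148670064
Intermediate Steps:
w(u) = 2*u*(-1 + u) (w(u) = (u - 1)*(u + u) = (-1 + u)*(2*u) = 2*u*(-1 + u))
I = -40
A(c, S) = -40*S/3 (A(c, S) = (-40*S)/3 = -40*S/3)
(A(71, w(-4 - 6)) + 13968)*(11234 + 2239) = (-80*(-4 - 6)*(-1 + (-4 - 6))/3 + 13968)*(11234 + 2239) = (-80*(-10)*(-1 - 10)/3 + 13968)*13473 = (-80*(-10)*(-11)/3 + 13968)*13473 = (-40/3*220 + 13968)*13473 = (-8800/3 + 13968)*13473 = (33104/3)*13473 = 148670064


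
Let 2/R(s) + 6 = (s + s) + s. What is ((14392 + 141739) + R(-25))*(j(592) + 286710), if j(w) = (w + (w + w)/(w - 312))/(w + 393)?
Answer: 13889276207581318/310275 ≈ 4.4764e+10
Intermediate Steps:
R(s) = 2/(-6 + 3*s) (R(s) = 2/(-6 + ((s + s) + s)) = 2/(-6 + (2*s + s)) = 2/(-6 + 3*s))
j(w) = (w + 2*w/(-312 + w))/(393 + w) (j(w) = (w + (2*w)/(-312 + w))/(393 + w) = (w + 2*w/(-312 + w))/(393 + w))
((14392 + 141739) + R(-25))*(j(592) + 286710) = ((14392 + 141739) + 2/(3*(-2 - 25)))*(592*(-310 + 592)/(-122616 + 592**2 + 81*592) + 286710) = (156131 + (2/3)/(-27))*(592*282/(-122616 + 350464 + 47952) + 286710) = (156131 + (2/3)*(-1/27))*(592*282/275800 + 286710) = (156131 - 2/81)*(592*(1/275800)*282 + 286710) = 12646609*(20868/34475 + 286710)/81 = (12646609/81)*(9884348118/34475) = 13889276207581318/310275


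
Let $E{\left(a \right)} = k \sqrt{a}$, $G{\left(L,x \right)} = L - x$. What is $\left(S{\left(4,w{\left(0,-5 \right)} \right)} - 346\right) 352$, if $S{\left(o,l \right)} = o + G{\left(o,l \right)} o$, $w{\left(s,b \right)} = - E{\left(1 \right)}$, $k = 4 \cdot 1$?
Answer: $-109120$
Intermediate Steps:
$k = 4$
$E{\left(a \right)} = 4 \sqrt{a}$
$w{\left(s,b \right)} = -4$ ($w{\left(s,b \right)} = - 4 \sqrt{1} = - 4 \cdot 1 = \left(-1\right) 4 = -4$)
$S{\left(o,l \right)} = o + o \left(o - l\right)$ ($S{\left(o,l \right)} = o + \left(o - l\right) o = o + o \left(o - l\right)$)
$\left(S{\left(4,w{\left(0,-5 \right)} \right)} - 346\right) 352 = \left(4 \left(1 + 4 - -4\right) - 346\right) 352 = \left(4 \left(1 + 4 + 4\right) - 346\right) 352 = \left(4 \cdot 9 - 346\right) 352 = \left(36 - 346\right) 352 = \left(-310\right) 352 = -109120$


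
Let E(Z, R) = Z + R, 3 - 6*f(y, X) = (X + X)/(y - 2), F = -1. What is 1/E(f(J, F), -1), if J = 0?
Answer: -3/2 ≈ -1.5000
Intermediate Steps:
f(y, X) = ½ - X/(3*(-2 + y)) (f(y, X) = ½ - (X + X)/(6*(y - 2)) = ½ - 2*X/(6*(-2 + y)) = ½ - X/(3*(-2 + y)))
E(Z, R) = R + Z
1/E(f(J, F), -1) = 1/(-1 + (-1 + (½)*0 - ⅓*(-1))/(-2 + 0)) = 1/(-1 + (-1 + 0 + ⅓)/(-2)) = 1/(-1 - ½*(-⅔)) = 1/(-1 + ⅓) = 1/(-⅔) = -3/2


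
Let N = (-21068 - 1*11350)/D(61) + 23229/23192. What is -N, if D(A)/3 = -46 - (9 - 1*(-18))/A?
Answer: -15353185629/65702936 ≈ -233.68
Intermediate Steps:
D(A) = -138 - 81/A (D(A) = 3*(-46 - (9 - 1*(-18))/A) = 3*(-46 - (9 + 18)/A) = 3*(-46 - 27/A) = -138 - 81/A)
N = 15353185629/65702936 (N = (-21068 - 1*11350)/(-138 - 81/61) + 23229/23192 = (-21068 - 11350)/(-138 - 81*1/61) + 23229*(1/23192) = -32418/(-138 - 81/61) + 23229/23192 = -32418/(-8499/61) + 23229/23192 = -32418*(-61/8499) + 23229/23192 = 659166/2833 + 23229/23192 = 15353185629/65702936 ≈ 233.68)
-N = -1*15353185629/65702936 = -15353185629/65702936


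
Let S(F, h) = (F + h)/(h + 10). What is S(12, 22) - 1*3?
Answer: -31/16 ≈ -1.9375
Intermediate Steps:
S(F, h) = (F + h)/(10 + h)
S(12, 22) - 1*3 = (12 + 22)/(10 + 22) - 1*3 = 34/32 - 3 = (1/32)*34 - 3 = 17/16 - 3 = -31/16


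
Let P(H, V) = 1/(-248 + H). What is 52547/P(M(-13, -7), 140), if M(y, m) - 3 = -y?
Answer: -12190904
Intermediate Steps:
M(y, m) = 3 - y
52547/P(M(-13, -7), 140) = 52547/(1/(-248 + (3 - 1*(-13)))) = 52547/(1/(-248 + (3 + 13))) = 52547/(1/(-248 + 16)) = 52547/(1/(-232)) = 52547/(-1/232) = 52547*(-232) = -12190904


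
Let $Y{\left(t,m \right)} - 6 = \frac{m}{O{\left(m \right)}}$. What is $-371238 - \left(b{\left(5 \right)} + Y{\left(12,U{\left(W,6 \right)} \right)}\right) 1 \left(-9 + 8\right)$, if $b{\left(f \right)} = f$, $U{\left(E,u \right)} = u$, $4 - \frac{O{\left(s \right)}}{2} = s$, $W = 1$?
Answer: $- \frac{742457}{2} \approx -3.7123 \cdot 10^{5}$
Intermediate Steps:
$O{\left(s \right)} = 8 - 2 s$
$Y{\left(t,m \right)} = 6 + \frac{m}{8 - 2 m}$
$-371238 - \left(b{\left(5 \right)} + Y{\left(12,U{\left(W,6 \right)} \right)}\right) 1 \left(-9 + 8\right) = -371238 - \left(5 + \frac{-48 + 11 \cdot 6}{2 \left(-4 + 6\right)}\right) 1 \left(-9 + 8\right) = -371238 - \left(5 + \frac{-48 + 66}{2 \cdot 2}\right) 1 \left(-1\right) = -371238 - \left(5 + \frac{1}{2} \cdot \frac{1}{2} \cdot 18\right) \left(-1\right) = -371238 - \left(5 + \frac{9}{2}\right) \left(-1\right) = -371238 - \frac{19}{2} \left(-1\right) = -371238 - - \frac{19}{2} = -371238 + \frac{19}{2} = - \frac{742457}{2}$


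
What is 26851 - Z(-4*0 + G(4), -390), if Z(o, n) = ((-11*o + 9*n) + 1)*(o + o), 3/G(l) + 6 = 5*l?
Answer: 2778875/98 ≈ 28356.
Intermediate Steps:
G(l) = 3/(-6 + 5*l)
Z(o, n) = 2*o*(1 - 11*o + 9*n) (Z(o, n) = (1 - 11*o + 9*n)*(2*o) = 2*o*(1 - 11*o + 9*n))
26851 - Z(-4*0 + G(4), -390) = 26851 - 2*(-4*0 + 3/(-6 + 5*4))*(1 - 11*(-4*0 + 3/(-6 + 5*4)) + 9*(-390)) = 26851 - 2*(0 + 3/(-6 + 20))*(1 - 11*(0 + 3/(-6 + 20)) - 3510) = 26851 - 2*(0 + 3/14)*(1 - 11*(0 + 3/14) - 3510) = 26851 - 2*3*(1 - 11*3/14 - 3510)/14 = 26851 - 2*3*(1 - 33/14 - 3510)/14 = 26851 - 2*3*(-49159)/(14*14) = 26851 - 1*(-147477/98) = 26851 + 147477/98 = 2778875/98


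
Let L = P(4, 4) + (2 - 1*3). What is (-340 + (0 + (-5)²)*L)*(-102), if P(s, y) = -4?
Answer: 47430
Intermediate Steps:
L = -5 (L = -4 + (2 - 1*3) = -4 + (2 - 3) = -4 - 1 = -5)
(-340 + (0 + (-5)²)*L)*(-102) = (-340 + (0 + (-5)²)*(-5))*(-102) = (-340 + (0 + 25)*(-5))*(-102) = (-340 + 25*(-5))*(-102) = (-340 - 125)*(-102) = -465*(-102) = 47430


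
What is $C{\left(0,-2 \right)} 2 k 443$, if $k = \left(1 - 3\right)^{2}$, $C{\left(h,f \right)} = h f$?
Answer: $0$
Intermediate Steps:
$C{\left(h,f \right)} = f h$
$k = 4$ ($k = \left(-2\right)^{2} = 4$)
$C{\left(0,-2 \right)} 2 k 443 = \left(-2\right) 0 \cdot 2 \cdot 4 \cdot 443 = 0 \cdot 2 \cdot 4 \cdot 443 = 0 \cdot 4 \cdot 443 = 0 \cdot 443 = 0$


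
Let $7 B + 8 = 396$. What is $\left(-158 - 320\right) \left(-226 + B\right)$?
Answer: $\frac{570732}{7} \approx 81533.0$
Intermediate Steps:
$B = \frac{388}{7}$ ($B = - \frac{8}{7} + \frac{1}{7} \cdot 396 = - \frac{8}{7} + \frac{396}{7} = \frac{388}{7} \approx 55.429$)
$\left(-158 - 320\right) \left(-226 + B\right) = \left(-158 - 320\right) \left(-226 + \frac{388}{7}\right) = \left(-478\right) \left(- \frac{1194}{7}\right) = \frac{570732}{7}$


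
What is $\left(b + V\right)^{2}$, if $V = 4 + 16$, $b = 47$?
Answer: $4489$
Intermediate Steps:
$V = 20$
$\left(b + V\right)^{2} = \left(47 + 20\right)^{2} = 67^{2} = 4489$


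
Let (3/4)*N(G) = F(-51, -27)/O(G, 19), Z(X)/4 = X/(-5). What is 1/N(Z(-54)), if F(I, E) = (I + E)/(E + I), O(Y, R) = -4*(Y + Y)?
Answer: -1296/5 ≈ -259.20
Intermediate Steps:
Z(X) = -4*X/5 (Z(X) = 4*(X/(-5)) = 4*(X*(-⅕)) = 4*(-X/5) = -4*X/5)
O(Y, R) = -8*Y
F(I, E) = 1 (F(I, E) = (E + I)/(E + I) = 1)
N(G) = -1/(6*G) (N(G) = 4*(1/(-8*G))/3 = 4*(1*(-1/(8*G)))/3 = 4*(-1/(8*G))/3 = -1/(6*G))
1/N(Z(-54)) = 1/(-1/(6*((-⅘*(-54))))) = 1/(-1/(6*216/5)) = 1/(-⅙*5/216) = 1/(-5/1296) = -1296/5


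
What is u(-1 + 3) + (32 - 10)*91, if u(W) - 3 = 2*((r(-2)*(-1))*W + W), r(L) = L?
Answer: 2017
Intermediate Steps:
u(W) = 3 + 6*W (u(W) = 3 + 2*((-2*(-1))*W + W) = 3 + 2*(2*W + W) = 3 + 2*(3*W) = 3 + 6*W)
u(-1 + 3) + (32 - 10)*91 = (3 + 6*(-1 + 3)) + (32 - 10)*91 = (3 + 6*2) + 22*91 = (3 + 12) + 2002 = 15 + 2002 = 2017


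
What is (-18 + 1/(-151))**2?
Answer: 7392961/22801 ≈ 324.24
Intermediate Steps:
(-18 + 1/(-151))**2 = (-18 - 1/151)**2 = (-2719/151)**2 = 7392961/22801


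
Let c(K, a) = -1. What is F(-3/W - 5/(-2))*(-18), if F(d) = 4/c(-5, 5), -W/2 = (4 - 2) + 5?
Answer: 72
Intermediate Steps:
W = -14 (W = -2*((4 - 2) + 5) = -2*(2 + 5) = -2*7 = -14)
F(d) = -4 (F(d) = 4/(-1) = 4*(-1) = -4)
F(-3/W - 5/(-2))*(-18) = -4*(-18) = 72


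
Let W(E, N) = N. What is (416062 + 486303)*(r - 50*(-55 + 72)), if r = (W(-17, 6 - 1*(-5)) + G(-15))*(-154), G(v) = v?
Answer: -211153410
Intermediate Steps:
r = 616 (r = ((6 - 1*(-5)) - 15)*(-154) = ((6 + 5) - 15)*(-154) = (11 - 15)*(-154) = -4*(-154) = 616)
(416062 + 486303)*(r - 50*(-55 + 72)) = (416062 + 486303)*(616 - 50*(-55 + 72)) = 902365*(616 - 50*17) = 902365*(616 - 850) = 902365*(-234) = -211153410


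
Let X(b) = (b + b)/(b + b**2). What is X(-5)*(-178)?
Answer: 89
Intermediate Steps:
X(b) = 2*b/(b + b**2) (X(b) = (2*b)/(b + b**2) = 2*b/(b + b**2))
X(-5)*(-178) = (2/(1 - 5))*(-178) = (2/(-4))*(-178) = (2*(-1/4))*(-178) = -1/2*(-178) = 89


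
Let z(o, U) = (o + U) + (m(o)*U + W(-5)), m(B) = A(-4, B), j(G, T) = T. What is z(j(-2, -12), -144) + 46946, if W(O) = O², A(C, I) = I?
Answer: 48543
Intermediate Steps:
m(B) = B
z(o, U) = 25 + U + o + U*o (z(o, U) = (o + U) + (o*U + (-5)²) = (U + o) + (U*o + 25) = (U + o) + (25 + U*o) = 25 + U + o + U*o)
z(j(-2, -12), -144) + 46946 = (25 - 144 - 12 - 144*(-12)) + 46946 = (25 - 144 - 12 + 1728) + 46946 = 1597 + 46946 = 48543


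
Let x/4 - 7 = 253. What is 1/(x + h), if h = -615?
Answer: 1/425 ≈ 0.0023529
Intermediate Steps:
x = 1040 (x = 28 + 4*253 = 28 + 1012 = 1040)
1/(x + h) = 1/(1040 - 615) = 1/425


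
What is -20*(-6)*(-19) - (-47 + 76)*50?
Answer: -3730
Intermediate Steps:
-20*(-6)*(-19) - (-47 + 76)*50 = 120*(-19) - 29*50 = -2280 - 1*1450 = -2280 - 1450 = -3730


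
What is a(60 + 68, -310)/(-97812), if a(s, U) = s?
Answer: -32/24453 ≈ -0.0013086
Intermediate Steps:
a(60 + 68, -310)/(-97812) = (60 + 68)/(-97812) = 128*(-1/97812) = -32/24453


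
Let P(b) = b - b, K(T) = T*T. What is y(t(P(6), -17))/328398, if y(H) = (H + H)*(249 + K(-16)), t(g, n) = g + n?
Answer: -8585/164199 ≈ -0.052284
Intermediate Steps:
K(T) = T²
P(b) = 0
y(H) = 1010*H (y(H) = (H + H)*(249 + (-16)²) = (2*H)*(249 + 256) = (2*H)*505 = 1010*H)
y(t(P(6), -17))/328398 = (1010*(0 - 17))/328398 = (1010*(-17))*(1/328398) = -17170*1/328398 = -8585/164199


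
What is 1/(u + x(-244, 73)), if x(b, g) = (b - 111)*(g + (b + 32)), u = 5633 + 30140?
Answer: 1/85118 ≈ 1.1748e-5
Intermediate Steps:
u = 35773
x(b, g) = (-111 + b)*(32 + b + g) (x(b, g) = (-111 + b)*(g + (32 + b)) = (-111 + b)*(32 + b + g))
1/(u + x(-244, 73)) = 1/(35773 + (-3552 + (-244)² - 111*73 - 79*(-244) - 244*73)) = 1/(35773 + (-3552 + 59536 - 8103 + 19276 - 17812)) = 1/(35773 + 49345) = 1/85118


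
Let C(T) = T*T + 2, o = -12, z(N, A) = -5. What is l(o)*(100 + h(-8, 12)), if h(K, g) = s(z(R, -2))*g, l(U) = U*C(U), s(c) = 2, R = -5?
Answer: -217248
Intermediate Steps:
C(T) = 2 + T**2 (C(T) = T**2 + 2 = 2 + T**2)
l(U) = U*(2 + U**2)
h(K, g) = 2*g
l(o)*(100 + h(-8, 12)) = (-12*(2 + (-12)**2))*(100 + 2*12) = (-12*(2 + 144))*(100 + 24) = -12*146*124 = -1752*124 = -217248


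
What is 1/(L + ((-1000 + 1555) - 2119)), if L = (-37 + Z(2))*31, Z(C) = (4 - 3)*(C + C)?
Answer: -1/2587 ≈ -0.00038655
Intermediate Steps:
Z(C) = 2*C (Z(C) = 1*(2*C) = 2*C)
L = -1023 (L = (-37 + 2*2)*31 = (-37 + 4)*31 = -33*31 = -1023)
1/(L + ((-1000 + 1555) - 2119)) = 1/(-1023 + ((-1000 + 1555) - 2119)) = 1/(-1023 + (555 - 2119)) = 1/(-1023 - 1564) = 1/(-2587) = -1/2587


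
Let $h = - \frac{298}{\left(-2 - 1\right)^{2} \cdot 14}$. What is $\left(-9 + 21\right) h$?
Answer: $- \frac{596}{21} \approx -28.381$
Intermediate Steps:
$h = - \frac{149}{63}$ ($h = - \frac{298}{\left(-3\right)^{2} \cdot 14} = - \frac{298}{9 \cdot 14} = - \frac{298}{126} = \left(-298\right) \frac{1}{126} = - \frac{149}{63} \approx -2.3651$)
$\left(-9 + 21\right) h = \left(-9 + 21\right) \left(- \frac{149}{63}\right) = 12 \left(- \frac{149}{63}\right) = - \frac{596}{21}$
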